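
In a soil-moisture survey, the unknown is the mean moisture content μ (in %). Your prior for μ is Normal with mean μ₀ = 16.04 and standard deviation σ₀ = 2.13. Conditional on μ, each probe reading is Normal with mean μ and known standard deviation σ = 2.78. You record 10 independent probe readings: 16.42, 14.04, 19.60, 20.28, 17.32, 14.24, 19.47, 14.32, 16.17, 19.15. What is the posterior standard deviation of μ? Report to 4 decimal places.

0.8126

For Normal data with known variance σ², a Normal(μ₀, σ₀²) prior on μ is conjugate. Posterior precision = 1/σ₀² + n/σ²; posterior mean is the precision-weighted average of μ₀ and x̄.
σ₀² = 2.13² = 4.5369, σ² = 2.78² = 7.7284; σ² + n·σ₀² = 7.7284 + 10·4.5369 = 53.0974.
Posterior precision = 1/σ₀² + n/σ² = 1/4.5369 + 10/7.7284 = (σ² + n·σ₀²)/(σ₀²σ²) = 53.0974/(4.5369·7.7284); posterior variance σₙ² = σ₀²σ²/(σ² + n·σ₀²) = 4.5369·7.7284/53.0974 = 0.660352.
Posterior SD = √σₙ² = √(4.5369·7.7284/53.0974) = 0.8126.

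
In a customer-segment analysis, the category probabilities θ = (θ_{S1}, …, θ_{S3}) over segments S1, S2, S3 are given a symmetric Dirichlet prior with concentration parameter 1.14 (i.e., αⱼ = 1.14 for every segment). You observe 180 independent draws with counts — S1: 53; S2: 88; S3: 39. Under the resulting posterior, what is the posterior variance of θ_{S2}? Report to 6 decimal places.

The Dirichlet prior is conjugate to the Multinomial likelihood: each posterior αⱼ = prior αⱼ + observed count nⱼ.
Posterior concentration: (54.14, 89.14, 40.14), total = 183.42.
Var[θ_j] = α_j(Σα−α_j)/((Σα)²(Σα+1)) = 89.14·94.28/(183.42²·184.42) = 0.001355.

0.001355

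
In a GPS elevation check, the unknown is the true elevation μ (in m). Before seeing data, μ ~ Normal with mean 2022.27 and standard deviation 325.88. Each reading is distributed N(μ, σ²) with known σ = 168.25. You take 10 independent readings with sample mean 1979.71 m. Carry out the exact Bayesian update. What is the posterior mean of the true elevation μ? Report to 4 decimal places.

For Normal data with known variance σ², a Normal(μ₀, σ₀²) prior on μ is conjugate. Posterior precision = 1/σ₀² + n/σ²; posterior mean is the precision-weighted average of μ₀ and x̄.
n·x̄ = 10·1979.71 = 19797.1.
σ₀² = 325.88² = 106197.7744, σ² = 168.25² = 28308.0625; σ² + n·σ₀² = 28308.0625 + 10·106197.7744 = 1090285.8065.
Posterior mean = (μ₀/σ₀² + n·x̄/σ²)/(1/σ₀² + n/σ²) = (σ²·μ₀ + σ₀²·n·x̄)/(σ² + n·σ₀²) = (28308.0625·2022.27 + 106197.7744·19797.1)/1090285.8065 = 2159654505.126115/1090285.8065 = 1980.8150.

1980.8150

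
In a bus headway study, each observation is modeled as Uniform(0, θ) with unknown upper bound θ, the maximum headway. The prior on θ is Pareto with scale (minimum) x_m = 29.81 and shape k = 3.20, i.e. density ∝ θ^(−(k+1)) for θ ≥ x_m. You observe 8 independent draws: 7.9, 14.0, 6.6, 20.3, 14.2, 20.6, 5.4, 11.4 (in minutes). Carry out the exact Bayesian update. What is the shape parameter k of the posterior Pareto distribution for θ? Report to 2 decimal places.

11.20

A Pareto(scale x_m, shape k) prior on the upper bound θ of Uniform(0, θ) is conjugate: posterior is Pareto(max(x_m, max xᵢ), k + n).
Sample maximum = 20.6; prior scale x_m = 29.81 → posterior scale = max = 29.81.
Posterior shape = 3.20 + 8 = 11.20.
Posterior shape k = 11.20.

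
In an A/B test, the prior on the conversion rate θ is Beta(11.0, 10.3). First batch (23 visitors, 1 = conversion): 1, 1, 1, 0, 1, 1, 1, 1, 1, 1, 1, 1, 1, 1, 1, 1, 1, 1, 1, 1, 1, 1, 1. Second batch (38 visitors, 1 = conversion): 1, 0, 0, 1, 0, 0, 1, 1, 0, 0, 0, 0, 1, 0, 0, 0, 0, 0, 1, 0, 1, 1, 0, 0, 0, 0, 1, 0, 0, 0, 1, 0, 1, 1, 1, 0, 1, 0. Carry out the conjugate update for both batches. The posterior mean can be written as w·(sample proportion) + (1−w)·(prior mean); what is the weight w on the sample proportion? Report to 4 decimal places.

The Beta prior is conjugate to a Binomial/Bernoulli likelihood; the update adds successes to α and failures to β.
Total number of visitors: n = 23 + 38 = 61.
Posterior mean = (α₀+k)/(α₀+β₀+n) = [n/(α₀+β₀+n)]·(k/n) + [(α₀+β₀)/(α₀+β₀+n)]·α₀/(α₀+β₀), so only n and the prior enter the weight.
The weight on the data is w = n/(α₀+β₀+n) = 61/(11.0+10.3+61) = 61/82.3 = 0.7412.

0.7412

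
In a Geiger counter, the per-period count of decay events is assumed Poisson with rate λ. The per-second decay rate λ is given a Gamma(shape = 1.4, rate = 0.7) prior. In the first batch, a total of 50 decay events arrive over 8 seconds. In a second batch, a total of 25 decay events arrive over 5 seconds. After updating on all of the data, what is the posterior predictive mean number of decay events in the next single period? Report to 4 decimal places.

5.5766

With a Gamma(shape α, rate β) prior, the Poisson likelihood is conjugate: the posterior is Gamma(α + ΣXᵢ, β + n).
After batch 1: Gamma(α+S, β+n) = Gamma(1.4+50, 0.7+8) = Gamma(51.4, 8.7).
After batch 2: Gamma(α+S, β+n) = Gamma(51.4+25, 8.7+5) = Gamma(76.4, 13.7).
The predictive distribution for one future period is NegBinom with mean α/β = 5.5766.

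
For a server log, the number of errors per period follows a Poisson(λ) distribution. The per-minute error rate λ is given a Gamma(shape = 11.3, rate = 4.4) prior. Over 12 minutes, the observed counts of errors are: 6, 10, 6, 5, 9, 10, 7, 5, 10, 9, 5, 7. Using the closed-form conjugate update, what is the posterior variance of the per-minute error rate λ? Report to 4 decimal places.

With a Gamma(shape α, rate β) prior, the Poisson likelihood is conjugate: the posterior is Gamma(α + ΣXᵢ, β + n).
Sum of counts S = 89 over n = 12 minutes.
Posterior: Gamma(α+S, β+n) = Gamma(11.3+89, 4.4+12) = Gamma(100.3, 16.4).
Var = α/β² = 100.3/16.4² = 0.3729.

0.3729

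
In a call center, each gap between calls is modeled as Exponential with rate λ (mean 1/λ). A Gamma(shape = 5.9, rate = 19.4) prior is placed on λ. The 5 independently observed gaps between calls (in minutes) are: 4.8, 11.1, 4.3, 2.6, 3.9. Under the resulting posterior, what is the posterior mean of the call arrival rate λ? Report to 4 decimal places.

0.2364

With a Gamma(shape α, rate β) prior on the exponential rate λ, the posterior after n observations with total T = Σxᵢ is Gamma(α+n, β+T).
Sum of observations T = 26.7 minutes; n = 5.
Posterior: Gamma(5.9+5, 19.4+26.7) = Gamma(10.9, 46.1).
Posterior mean of λ = α/β = 10.9/46.1 = 0.2364.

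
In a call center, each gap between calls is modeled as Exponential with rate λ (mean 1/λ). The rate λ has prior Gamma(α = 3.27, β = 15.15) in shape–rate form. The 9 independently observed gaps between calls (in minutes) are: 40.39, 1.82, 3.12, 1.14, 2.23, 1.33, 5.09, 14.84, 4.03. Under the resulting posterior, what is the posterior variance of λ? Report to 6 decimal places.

0.001544

With a Gamma(shape α, rate β) prior on the exponential rate λ, the posterior after n observations with total T = Σxᵢ is Gamma(α+n, β+T).
Sum of observations T = 73.99 minutes; n = 9.
Posterior: Gamma(3.27+9, 15.15+73.99) = Gamma(12.27, 89.14).
Var = α/β² = 0.001544.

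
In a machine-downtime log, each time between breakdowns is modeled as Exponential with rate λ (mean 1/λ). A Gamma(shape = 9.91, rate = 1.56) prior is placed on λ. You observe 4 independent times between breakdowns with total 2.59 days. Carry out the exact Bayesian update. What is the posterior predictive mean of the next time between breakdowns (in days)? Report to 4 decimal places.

With a Gamma(shape α, rate β) prior on the exponential rate λ, the posterior after n observations with total T = Σxᵢ is Gamma(α+n, β+T).
Posterior: Gamma(9.91+4, 1.56+2.59) = Gamma(13.91, 4.15).
The predictive distribution for the next observation is Lomax; its mean is β/(α−1) = 4.15/12.91 = 0.3215.

0.3215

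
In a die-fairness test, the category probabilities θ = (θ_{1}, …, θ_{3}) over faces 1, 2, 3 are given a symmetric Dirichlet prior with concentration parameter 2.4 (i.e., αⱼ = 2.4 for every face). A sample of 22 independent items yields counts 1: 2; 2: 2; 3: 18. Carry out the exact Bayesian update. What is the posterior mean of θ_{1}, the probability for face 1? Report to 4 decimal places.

The Dirichlet prior is conjugate to the Multinomial likelihood: each posterior αⱼ = prior αⱼ + observed count nⱼ.
Posterior concentration: (4.4, 4.4, 20.4), total = 29.2.
E[θ_{1}|data] = α_{1}/Σα = 4.4/29.2 = 0.1507.

0.1507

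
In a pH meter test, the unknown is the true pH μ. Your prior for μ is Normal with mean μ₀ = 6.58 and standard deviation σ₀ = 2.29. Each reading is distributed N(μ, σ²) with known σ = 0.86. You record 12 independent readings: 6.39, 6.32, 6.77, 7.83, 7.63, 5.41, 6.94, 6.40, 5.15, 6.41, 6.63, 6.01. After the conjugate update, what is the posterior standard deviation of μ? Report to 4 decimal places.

For Normal data with known variance σ², a Normal(μ₀, σ₀²) prior on μ is conjugate. Posterior precision = 1/σ₀² + n/σ²; posterior mean is the precision-weighted average of μ₀ and x̄.
σ₀² = 2.29² = 5.2441, σ² = 0.86² = 0.7396; σ² + n·σ₀² = 0.7396 + 12·5.2441 = 63.6688.
Posterior precision = 1/σ₀² + n/σ² = 1/5.2441 + 12/0.7396 = (σ² + n·σ₀²)/(σ₀²σ²) = 63.6688/(5.2441·0.7396); posterior variance σₙ² = σ₀²σ²/(σ² + n·σ₀²) = 5.2441·0.7396/63.6688 = 0.060917.
Posterior SD = √σₙ² = √(5.2441·0.7396/63.6688) = 0.2468.

0.2468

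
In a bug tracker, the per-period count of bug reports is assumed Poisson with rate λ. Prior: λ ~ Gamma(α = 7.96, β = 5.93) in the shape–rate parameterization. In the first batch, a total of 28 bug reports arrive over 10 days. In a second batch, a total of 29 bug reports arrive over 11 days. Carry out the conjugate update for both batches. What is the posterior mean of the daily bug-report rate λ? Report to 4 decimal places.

With a Gamma(shape α, rate β) prior, the Poisson likelihood is conjugate: the posterior is Gamma(α + ΣXᵢ, β + n).
After batch 1: Gamma(α+S, β+n) = Gamma(7.96+28, 5.93+10) = Gamma(35.96, 15.93).
After batch 2: Gamma(α+S, β+n) = Gamma(35.96+29, 15.93+11) = Gamma(64.96, 26.93).
Posterior mean = α/β = 64.96/26.93 = 2.4122.

2.4122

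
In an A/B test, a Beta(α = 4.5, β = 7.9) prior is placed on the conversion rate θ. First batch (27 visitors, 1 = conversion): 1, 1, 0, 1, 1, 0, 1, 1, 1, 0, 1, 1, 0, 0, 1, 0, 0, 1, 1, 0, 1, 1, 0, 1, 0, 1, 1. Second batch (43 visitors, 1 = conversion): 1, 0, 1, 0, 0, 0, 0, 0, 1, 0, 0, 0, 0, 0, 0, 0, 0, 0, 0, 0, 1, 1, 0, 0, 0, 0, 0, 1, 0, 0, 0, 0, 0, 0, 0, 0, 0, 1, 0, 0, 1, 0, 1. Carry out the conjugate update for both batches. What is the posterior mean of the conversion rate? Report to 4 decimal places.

0.3701

The Beta prior is conjugate to a Binomial/Bernoulli likelihood; the update adds successes to α and failures to β.
After batch 1: Beta(4.5+17, 7.9+10) = Beta(21.5, 17.9).
After batch 2: Beta(21.5+9, 17.9+34) = Beta(30.5, 51.9).
Posterior mean = α/(α+β) = 30.5/82.4 = 0.3701.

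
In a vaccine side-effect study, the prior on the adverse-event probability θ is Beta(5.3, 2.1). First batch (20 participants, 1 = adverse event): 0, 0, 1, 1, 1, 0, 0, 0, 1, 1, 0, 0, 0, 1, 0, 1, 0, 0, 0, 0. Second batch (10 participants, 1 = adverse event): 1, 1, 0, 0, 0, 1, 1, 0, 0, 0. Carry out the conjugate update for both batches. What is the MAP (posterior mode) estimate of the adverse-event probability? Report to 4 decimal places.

The Beta prior is conjugate to a Binomial/Bernoulli likelihood; the update adds successes to α and failures to β.
After batch 1: Beta(5.3+7, 2.1+13) = Beta(12.3, 15.1).
After batch 2: Beta(12.3+4, 15.1+6) = Beta(16.3, 21.1).
Mode of Beta(a,b) for a,b>1 is (a−1)/(a+b−2) = 15.3/35.4 = 0.4322.

0.4322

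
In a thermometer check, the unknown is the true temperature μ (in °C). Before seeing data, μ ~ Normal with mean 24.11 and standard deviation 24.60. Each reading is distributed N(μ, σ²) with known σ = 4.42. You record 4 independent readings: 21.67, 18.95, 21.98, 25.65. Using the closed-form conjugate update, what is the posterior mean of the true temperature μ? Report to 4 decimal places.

22.0789

For Normal data with known variance σ², a Normal(μ₀, σ₀²) prior on μ is conjugate. Posterior precision = 1/σ₀² + n/σ²; posterior mean is the precision-weighted average of μ₀ and x̄.
Σxᵢ = 21.67 + 18.95 + 21.98 + 25.65 = 88.25, so n·x̄ = 88.25.
σ₀² = 24.60² = 605.16, σ² = 4.42² = 19.5364; σ² + n·σ₀² = 19.5364 + 4·605.16 = 2440.1764.
Posterior mean = (μ₀/σ₀² + n·x̄/σ²)/(1/σ₀² + n/σ²) = (σ²·μ₀ + σ₀²·n·x̄)/(σ² + n·σ₀²) = (19.5364·24.11 + 605.16·88.25)/2440.1764 = 53876.392604/2440.1764 = 22.0789.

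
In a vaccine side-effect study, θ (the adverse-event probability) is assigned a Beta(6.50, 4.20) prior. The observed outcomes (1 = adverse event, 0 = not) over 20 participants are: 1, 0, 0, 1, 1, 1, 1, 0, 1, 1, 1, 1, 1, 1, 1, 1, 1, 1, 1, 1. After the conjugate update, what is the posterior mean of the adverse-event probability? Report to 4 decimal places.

0.7655

The Beta prior is conjugate to a Binomial/Bernoulli likelihood; the update adds successes to α and failures to β.
Posterior: Beta(α+k, β+n−k) = Beta(6.50+17, 4.20+3) = Beta(23.50, 7.20).
Posterior mean = α/(α+β) = 23.50/30.70 = 0.7655.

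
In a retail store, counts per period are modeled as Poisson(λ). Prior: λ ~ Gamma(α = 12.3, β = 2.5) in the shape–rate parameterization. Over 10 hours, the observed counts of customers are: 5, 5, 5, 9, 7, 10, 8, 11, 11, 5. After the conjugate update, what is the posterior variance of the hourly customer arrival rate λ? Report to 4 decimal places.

With a Gamma(shape α, rate β) prior, the Poisson likelihood is conjugate: the posterior is Gamma(α + ΣXᵢ, β + n).
Sum of counts S = 76 over n = 10 hours.
Posterior: Gamma(α+S, β+n) = Gamma(12.3+76, 2.5+10) = Gamma(88.3, 12.5).
Var = α/β² = 88.3/12.5² = 0.5651.

0.5651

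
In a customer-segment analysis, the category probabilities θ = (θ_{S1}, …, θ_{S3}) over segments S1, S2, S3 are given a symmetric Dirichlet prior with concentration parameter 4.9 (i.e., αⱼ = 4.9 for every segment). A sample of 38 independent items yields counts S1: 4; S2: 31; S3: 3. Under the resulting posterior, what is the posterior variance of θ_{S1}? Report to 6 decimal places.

0.002614

The Dirichlet prior is conjugate to the Multinomial likelihood: each posterior αⱼ = prior αⱼ + observed count nⱼ.
Posterior concentration: (8.9, 35.9, 7.9), total = 52.7.
Var[θ_j] = α_j(Σα−α_j)/((Σα)²(Σα+1)) = 8.9·43.8/(52.7²·53.7) = 0.002614.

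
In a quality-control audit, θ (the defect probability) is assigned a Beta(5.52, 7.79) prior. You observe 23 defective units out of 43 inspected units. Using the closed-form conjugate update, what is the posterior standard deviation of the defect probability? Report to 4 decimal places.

0.0660

The Beta prior is conjugate to a Binomial/Bernoulli likelihood; the update adds successes to α and failures to β.
Posterior: Beta(α+k, β+n−k) = Beta(5.52+23, 7.79+20) = Beta(28.52, 27.79).
Var = αβ/((α+β)²(α+β+1)) = 28.52·27.79/(56.31²·57.31) = 0.00436151; SD = √0.00436151 = 0.0660.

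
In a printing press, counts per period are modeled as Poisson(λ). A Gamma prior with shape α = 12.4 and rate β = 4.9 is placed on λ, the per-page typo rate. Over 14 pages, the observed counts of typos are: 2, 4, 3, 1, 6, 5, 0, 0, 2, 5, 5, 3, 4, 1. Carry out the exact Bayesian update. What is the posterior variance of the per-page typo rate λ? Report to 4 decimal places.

0.1495

With a Gamma(shape α, rate β) prior, the Poisson likelihood is conjugate: the posterior is Gamma(α + ΣXᵢ, β + n).
Sum of counts S = 41 over n = 14 pages.
Posterior: Gamma(α+S, β+n) = Gamma(12.4+41, 4.9+14) = Gamma(53.4, 18.9).
Var = α/β² = 53.4/18.9² = 0.1495.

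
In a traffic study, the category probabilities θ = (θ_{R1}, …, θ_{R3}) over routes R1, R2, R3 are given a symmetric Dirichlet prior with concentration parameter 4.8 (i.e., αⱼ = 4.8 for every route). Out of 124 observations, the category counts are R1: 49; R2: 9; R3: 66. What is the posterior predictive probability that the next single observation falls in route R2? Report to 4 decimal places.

The Dirichlet prior is conjugate to the Multinomial likelihood: each posterior αⱼ = prior αⱼ + observed count nⱼ.
Posterior concentration: (53.8, 13.8, 70.8), total = 138.4.
P(next = R2 | data) = α_{R2}/Σα = 0.0997.

0.0997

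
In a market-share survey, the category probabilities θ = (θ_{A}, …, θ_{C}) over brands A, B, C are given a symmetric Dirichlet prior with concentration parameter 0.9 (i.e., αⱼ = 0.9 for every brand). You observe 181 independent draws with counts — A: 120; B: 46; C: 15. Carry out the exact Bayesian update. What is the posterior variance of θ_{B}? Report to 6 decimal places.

The Dirichlet prior is conjugate to the Multinomial likelihood: each posterior αⱼ = prior αⱼ + observed count nⱼ.
Posterior concentration: (120.9, 46.9, 15.9), total = 183.7.
Var[θ_j] = α_j(Σα−α_j)/((Σα)²(Σα+1)) = 46.9·136.8/(183.7²·184.7) = 0.001029.

0.001029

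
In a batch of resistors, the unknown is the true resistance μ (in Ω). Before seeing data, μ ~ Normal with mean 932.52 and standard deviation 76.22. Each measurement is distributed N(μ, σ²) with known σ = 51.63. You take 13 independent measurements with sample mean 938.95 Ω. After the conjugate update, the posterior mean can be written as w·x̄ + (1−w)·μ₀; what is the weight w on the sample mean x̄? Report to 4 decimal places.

0.9659

For Normal data with known variance σ², a Normal(μ₀, σ₀²) prior on μ is conjugate. Posterior precision = 1/σ₀² + n/σ²; posterior mean is the precision-weighted average of μ₀ and x̄.
σ₀² = 76.22² = 5809.4884, σ² = 51.63² = 2665.6569. Prior precision 1/σ₀² = 1/5809.4884; data precision n/σ² = 13/2665.6569.
w = (n/σ²)/(1/σ₀² + n/σ²) = n·σ₀²/(σ² + n·σ₀²) = 13·5809.4884/(2665.6569 + 13·5809.4884) = 75523.3492/78189.0061 = 0.9659.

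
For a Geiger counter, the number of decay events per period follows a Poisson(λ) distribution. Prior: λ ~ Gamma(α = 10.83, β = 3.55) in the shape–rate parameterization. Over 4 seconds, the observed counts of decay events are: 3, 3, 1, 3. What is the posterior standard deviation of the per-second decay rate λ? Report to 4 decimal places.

0.6045

With a Gamma(shape α, rate β) prior, the Poisson likelihood is conjugate: the posterior is Gamma(α + ΣXᵢ, β + n).
Sum of counts S = 10 over n = 4 seconds.
Posterior: Gamma(α+S, β+n) = Gamma(10.83+10, 3.55+4) = Gamma(20.83, 7.55).
SD = √α/β = √20.83/7.55 = 0.6045.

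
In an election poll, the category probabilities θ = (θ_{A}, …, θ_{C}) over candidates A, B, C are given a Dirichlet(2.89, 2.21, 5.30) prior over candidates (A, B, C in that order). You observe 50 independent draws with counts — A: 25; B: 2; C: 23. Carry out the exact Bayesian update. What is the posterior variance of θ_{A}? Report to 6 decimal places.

0.004048

The Dirichlet prior is conjugate to the Multinomial likelihood: each posterior αⱼ = prior αⱼ + observed count nⱼ.
Posterior concentration: (27.89, 4.21, 28.30), total = 60.40.
Var[θ_j] = α_j(Σα−α_j)/((Σα)²(Σα+1)) = 27.89·32.51/(60.40²·61.40) = 0.004048.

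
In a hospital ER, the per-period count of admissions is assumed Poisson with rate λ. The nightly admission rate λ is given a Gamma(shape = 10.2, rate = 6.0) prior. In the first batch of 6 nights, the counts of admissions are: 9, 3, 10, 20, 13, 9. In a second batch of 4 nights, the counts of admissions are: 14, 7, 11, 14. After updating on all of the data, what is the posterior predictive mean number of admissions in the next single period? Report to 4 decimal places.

7.5125

With a Gamma(shape α, rate β) prior, the Poisson likelihood is conjugate: the posterior is Gamma(α + ΣXᵢ, β + n).
Batch 1: sum of counts S = 64 over n = 6 nights.
After batch 1: Gamma(α+S, β+n) = Gamma(10.2+64, 6.0+6) = Gamma(74.2, 12.0).
Batch 2: sum of counts S = 46 over n = 4 nights.
After batch 2: Gamma(α+S, β+n) = Gamma(74.2+46, 12.0+4) = Gamma(120.2, 16.0).
The predictive distribution for one future period is NegBinom with mean α/β = 7.5125.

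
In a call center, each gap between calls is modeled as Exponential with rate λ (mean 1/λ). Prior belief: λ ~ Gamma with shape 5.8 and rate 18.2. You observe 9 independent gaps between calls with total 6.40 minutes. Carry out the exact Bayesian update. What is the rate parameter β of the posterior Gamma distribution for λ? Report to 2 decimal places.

With a Gamma(shape α, rate β) prior on the exponential rate λ, the posterior after n observations with total T = Σxᵢ is Gamma(α+n, β+T).
Posterior: Gamma(5.8+9, 18.2+6.40) = Gamma(14.8, 24.60).
Posterior β = 24.60.

24.60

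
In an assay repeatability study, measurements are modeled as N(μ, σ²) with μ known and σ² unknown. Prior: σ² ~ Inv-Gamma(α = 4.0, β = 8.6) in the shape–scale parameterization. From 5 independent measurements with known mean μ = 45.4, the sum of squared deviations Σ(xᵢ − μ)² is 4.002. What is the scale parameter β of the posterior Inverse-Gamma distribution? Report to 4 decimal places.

10.6010

With known mean μ and an Inverse-Gamma(α, β) prior on σ², the Normal likelihood is conjugate: posterior is Inv-Gamma(α + n/2, β + Σ(xᵢ−μ)²/2).
Posterior: Inv-Gamma(4.0 + 5/2, 8.6 + 4.002/2) = Inv-Gamma(6.50, 10.6010).
Posterior β = 10.6010.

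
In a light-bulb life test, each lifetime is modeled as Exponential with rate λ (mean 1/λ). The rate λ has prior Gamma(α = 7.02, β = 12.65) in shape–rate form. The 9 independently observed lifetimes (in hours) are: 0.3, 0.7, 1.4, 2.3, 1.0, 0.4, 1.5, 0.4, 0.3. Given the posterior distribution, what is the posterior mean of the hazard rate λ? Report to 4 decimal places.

With a Gamma(shape α, rate β) prior on the exponential rate λ, the posterior after n observations with total T = Σxᵢ is Gamma(α+n, β+T).
Sum of observations T = 8.3 hours; n = 9.
Posterior: Gamma(7.02+9, 12.65+8.3) = Gamma(16.02, 20.95).
Posterior mean of λ = α/β = 16.02/20.95 = 0.7647.

0.7647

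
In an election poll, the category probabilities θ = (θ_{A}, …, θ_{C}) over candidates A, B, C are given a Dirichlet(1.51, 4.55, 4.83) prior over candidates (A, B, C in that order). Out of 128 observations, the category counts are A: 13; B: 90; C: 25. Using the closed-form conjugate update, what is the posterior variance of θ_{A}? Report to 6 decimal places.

The Dirichlet prior is conjugate to the Multinomial likelihood: each posterior αⱼ = prior αⱼ + observed count nⱼ.
Posterior concentration: (14.51, 94.55, 29.83), total = 138.89.
Var[θ_j] = α_j(Σα−α_j)/((Σα)²(Σα+1)) = 14.51·124.38/(138.89²·139.89) = 0.000669.

0.000669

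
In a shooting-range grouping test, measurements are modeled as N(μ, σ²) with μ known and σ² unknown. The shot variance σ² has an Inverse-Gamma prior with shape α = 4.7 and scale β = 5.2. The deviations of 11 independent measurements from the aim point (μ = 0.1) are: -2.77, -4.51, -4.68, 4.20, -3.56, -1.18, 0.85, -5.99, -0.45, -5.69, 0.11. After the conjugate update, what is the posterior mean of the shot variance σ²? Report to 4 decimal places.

8.7617

With known mean μ and an Inverse-Gamma(α, β) prior on σ², the Normal likelihood is conjugate: posterior is Inv-Gamma(α + n/2, β + Σ(xᵢ−μ)²/2).
Σ(xᵢ−μ)² = (-2.77)² + (-4.51)² + (-4.68)² + (4.20)² + (-3.56)² + (-1.18)² + (0.85)² + (-5.99)² + (-0.45)² + (-5.69)² + (0.11)² = 150.8147.
Posterior: Inv-Gamma(4.7 + 11/2, 5.2 + 150.8147/2) = Inv-Gamma(10.20, 80.60735).
E[σ²|data] = β/(α−1) = 80.60735/9.20 = 8.7617.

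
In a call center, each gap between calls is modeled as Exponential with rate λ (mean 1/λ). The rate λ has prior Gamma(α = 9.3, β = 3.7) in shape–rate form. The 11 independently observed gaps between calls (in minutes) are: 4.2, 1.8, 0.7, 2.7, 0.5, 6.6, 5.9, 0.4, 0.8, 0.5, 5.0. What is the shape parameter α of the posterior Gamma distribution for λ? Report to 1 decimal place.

20.3

With a Gamma(shape α, rate β) prior on the exponential rate λ, the posterior after n observations with total T = Σxᵢ is Gamma(α+n, β+T).
Sum of observations T = 29.1 minutes; n = 11.
Posterior: Gamma(9.3+11, 3.7+29.1) = Gamma(20.3, 32.8).
Posterior α = 20.3.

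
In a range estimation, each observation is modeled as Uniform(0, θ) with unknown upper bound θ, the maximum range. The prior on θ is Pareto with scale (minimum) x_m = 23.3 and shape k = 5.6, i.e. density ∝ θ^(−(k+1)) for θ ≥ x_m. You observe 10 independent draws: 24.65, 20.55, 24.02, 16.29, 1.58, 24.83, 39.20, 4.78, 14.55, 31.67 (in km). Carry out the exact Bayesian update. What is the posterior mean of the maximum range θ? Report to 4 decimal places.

41.8849

A Pareto(scale x_m, shape k) prior on the upper bound θ of Uniform(0, θ) is conjugate: posterior is Pareto(max(x_m, max xᵢ), k + n).
Sample maximum = 39.20; prior scale x_m = 23.3 → posterior scale = max = 39.20.
Posterior shape = 5.6 + 10 = 15.6.
E[θ|data] = k·x_m/(k−1) = 15.6·39.20/14.6 = 41.8849.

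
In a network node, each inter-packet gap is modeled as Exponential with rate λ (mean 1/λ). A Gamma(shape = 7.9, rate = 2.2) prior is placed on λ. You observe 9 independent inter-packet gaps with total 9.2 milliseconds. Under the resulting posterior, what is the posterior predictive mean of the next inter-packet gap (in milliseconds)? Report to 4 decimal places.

0.7170

With a Gamma(shape α, rate β) prior on the exponential rate λ, the posterior after n observations with total T = Σxᵢ is Gamma(α+n, β+T).
Posterior: Gamma(7.9+9, 2.2+9.2) = Gamma(16.9, 11.4).
The predictive distribution for the next observation is Lomax; its mean is β/(α−1) = 11.4/15.9 = 0.7170.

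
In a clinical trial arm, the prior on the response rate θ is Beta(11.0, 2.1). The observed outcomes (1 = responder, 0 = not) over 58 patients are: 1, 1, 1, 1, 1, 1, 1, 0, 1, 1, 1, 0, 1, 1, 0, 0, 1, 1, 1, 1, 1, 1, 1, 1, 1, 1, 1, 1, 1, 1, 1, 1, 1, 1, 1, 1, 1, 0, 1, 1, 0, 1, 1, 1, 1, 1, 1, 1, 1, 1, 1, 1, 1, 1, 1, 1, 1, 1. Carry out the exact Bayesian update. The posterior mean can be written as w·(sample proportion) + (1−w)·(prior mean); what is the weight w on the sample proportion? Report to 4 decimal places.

0.8158

The Beta prior is conjugate to a Binomial/Bernoulli likelihood; the update adds successes to α and failures to β.
Posterior mean = (α₀+k)/(α₀+β₀+n) = [n/(α₀+β₀+n)]·(k/n) + [(α₀+β₀)/(α₀+β₀+n)]·α₀/(α₀+β₀), so only n and the prior enter the weight.
The weight on the data is w = n/(α₀+β₀+n) = 58/(11.0+2.1+58) = 58/71.1 = 0.8158.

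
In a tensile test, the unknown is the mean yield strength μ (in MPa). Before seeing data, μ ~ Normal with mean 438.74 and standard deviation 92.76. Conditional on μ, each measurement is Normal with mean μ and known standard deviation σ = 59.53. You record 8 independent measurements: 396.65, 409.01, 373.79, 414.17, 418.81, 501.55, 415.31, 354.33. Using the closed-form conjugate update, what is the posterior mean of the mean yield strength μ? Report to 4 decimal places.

For Normal data with known variance σ², a Normal(μ₀, σ₀²) prior on μ is conjugate. Posterior precision = 1/σ₀² + n/σ²; posterior mean is the precision-weighted average of μ₀ and x̄.
Σxᵢ = 396.65 + 409.01 + 373.79 + 414.17 + 418.81 + 501.55 + 415.31 + 354.33 = 3283.62, so n·x̄ = 3283.62.
σ₀² = 92.76² = 8604.4176, σ² = 59.53² = 3543.8209; σ² + n·σ₀² = 3543.8209 + 8·8604.4176 = 72379.1617.
Posterior mean = (μ₀/σ₀² + n·x̄/σ²)/(1/σ₀² + n/σ²) = (σ²·μ₀ + σ₀²·n·x̄)/(σ² + n·σ₀²) = (3543.8209·438.74 + 8604.4176·3283.62)/72379.1617 = 29808453.701378/72379.1617 = 411.8375.

411.8375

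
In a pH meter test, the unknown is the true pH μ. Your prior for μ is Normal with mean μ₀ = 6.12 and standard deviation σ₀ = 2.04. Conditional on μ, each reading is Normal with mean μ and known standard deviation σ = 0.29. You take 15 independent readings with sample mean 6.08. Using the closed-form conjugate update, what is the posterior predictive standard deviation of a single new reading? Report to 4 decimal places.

0.2995

For Normal data with known variance σ², a Normal(μ₀, σ₀²) prior on μ is conjugate. Posterior precision = 1/σ₀² + n/σ²; posterior mean is the precision-weighted average of μ₀ and x̄.
σ₀² = 2.04² = 4.1616, σ² = 0.29² = 0.0841; σ² + n·σ₀² = 0.0841 + 15·4.1616 = 62.5081.
Posterior precision = 1/σ₀² + n/σ² = 1/4.1616 + 15/0.0841 = (σ² + n·σ₀²)/(σ₀²σ²) = 62.5081/(4.1616·0.0841); posterior variance σₙ² = σ₀²σ²/(σ² + n·σ₀²) = 4.1616·0.0841/62.5081 = 0.005599.
Predictive variance for one new observation = σₙ² + σ² = 4.1616·0.0841/62.5081 + 0.0841 = σ²·(σ₀² + 62.5081)/62.5081 = 0.0841·66.6697/62.5081 = 0.089699; SD = √(0.0841·66.6697/62.5081) = 0.2995.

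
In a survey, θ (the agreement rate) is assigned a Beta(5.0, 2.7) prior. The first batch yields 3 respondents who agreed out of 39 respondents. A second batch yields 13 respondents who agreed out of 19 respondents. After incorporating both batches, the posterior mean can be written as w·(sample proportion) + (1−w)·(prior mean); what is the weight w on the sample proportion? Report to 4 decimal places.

The Beta prior is conjugate to a Binomial/Bernoulli likelihood; the update adds successes to α and failures to β.
Total number of respondents: n = 39 + 19 = 58.
Posterior mean = (α₀+k)/(α₀+β₀+n) = [n/(α₀+β₀+n)]·(k/n) + [(α₀+β₀)/(α₀+β₀+n)]·α₀/(α₀+β₀), so only n and the prior enter the weight.
The weight on the data is w = n/(α₀+β₀+n) = 58/(5.0+2.7+58) = 58/65.7 = 0.8828.

0.8828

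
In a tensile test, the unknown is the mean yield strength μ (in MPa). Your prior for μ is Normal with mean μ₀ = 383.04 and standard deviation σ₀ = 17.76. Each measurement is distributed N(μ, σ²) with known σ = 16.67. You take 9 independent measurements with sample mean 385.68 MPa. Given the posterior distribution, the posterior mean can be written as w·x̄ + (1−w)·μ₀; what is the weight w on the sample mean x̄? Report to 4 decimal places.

0.9108

For Normal data with known variance σ², a Normal(μ₀, σ₀²) prior on μ is conjugate. Posterior precision = 1/σ₀² + n/σ²; posterior mean is the precision-weighted average of μ₀ and x̄.
σ₀² = 17.76² = 315.4176, σ² = 16.67² = 277.8889. Prior precision 1/σ₀² = 1/315.4176; data precision n/σ² = 9/277.8889.
w = (n/σ²)/(1/σ₀² + n/σ²) = n·σ₀²/(σ² + n·σ₀²) = 9·315.4176/(277.8889 + 9·315.4176) = 2838.7584/3116.6473 = 0.9108.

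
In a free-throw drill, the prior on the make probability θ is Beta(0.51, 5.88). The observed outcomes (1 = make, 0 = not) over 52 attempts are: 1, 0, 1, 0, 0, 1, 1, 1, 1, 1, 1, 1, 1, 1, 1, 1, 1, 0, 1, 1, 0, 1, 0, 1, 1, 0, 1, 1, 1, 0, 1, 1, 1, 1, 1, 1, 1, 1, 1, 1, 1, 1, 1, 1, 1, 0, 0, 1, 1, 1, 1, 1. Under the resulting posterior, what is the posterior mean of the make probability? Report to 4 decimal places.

The Beta prior is conjugate to a Binomial/Bernoulli likelihood; the update adds successes to α and failures to β.
Posterior: Beta(α+k, β+n−k) = Beta(0.51+42, 5.88+10) = Beta(42.51, 15.88).
Posterior mean = α/(α+β) = 42.51/58.39 = 0.7280.

0.7280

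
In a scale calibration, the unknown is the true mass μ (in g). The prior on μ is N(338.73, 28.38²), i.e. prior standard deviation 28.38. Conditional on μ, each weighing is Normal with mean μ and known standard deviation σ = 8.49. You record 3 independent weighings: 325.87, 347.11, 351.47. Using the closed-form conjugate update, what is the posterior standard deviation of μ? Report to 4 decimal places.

For Normal data with known variance σ², a Normal(μ₀, σ₀²) prior on μ is conjugate. Posterior precision = 1/σ₀² + n/σ²; posterior mean is the precision-weighted average of μ₀ and x̄.
σ₀² = 28.38² = 805.4244, σ² = 8.49² = 72.0801; σ² + n·σ₀² = 72.0801 + 3·805.4244 = 2488.3533.
Posterior precision = 1/σ₀² + n/σ² = 1/805.4244 + 3/72.0801 = (σ² + n·σ₀²)/(σ₀²σ²) = 2488.3533/(805.4244·72.0801); posterior variance σₙ² = σ₀²σ²/(σ² + n·σ₀²) = 805.4244·72.0801/2488.3533 = 23.330719.
Posterior SD = √σₙ² = √(805.4244·72.0801/2488.3533) = 4.8302.

4.8302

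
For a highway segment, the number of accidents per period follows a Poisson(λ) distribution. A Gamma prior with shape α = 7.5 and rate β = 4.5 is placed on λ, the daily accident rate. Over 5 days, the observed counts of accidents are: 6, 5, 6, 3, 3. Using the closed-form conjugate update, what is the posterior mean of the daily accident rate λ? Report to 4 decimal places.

3.2105

With a Gamma(shape α, rate β) prior, the Poisson likelihood is conjugate: the posterior is Gamma(α + ΣXᵢ, β + n).
Sum of counts S = 23 over n = 5 days.
Posterior: Gamma(α+S, β+n) = Gamma(7.5+23, 4.5+5) = Gamma(30.5, 9.5).
Posterior mean = α/β = 30.5/9.5 = 3.2105.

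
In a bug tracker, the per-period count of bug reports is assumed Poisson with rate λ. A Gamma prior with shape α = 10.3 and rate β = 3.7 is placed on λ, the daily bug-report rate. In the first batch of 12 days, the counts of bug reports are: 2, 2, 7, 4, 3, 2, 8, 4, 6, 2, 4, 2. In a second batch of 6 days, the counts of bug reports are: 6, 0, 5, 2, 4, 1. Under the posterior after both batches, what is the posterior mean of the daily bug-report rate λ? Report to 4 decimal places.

3.4240

With a Gamma(shape α, rate β) prior, the Poisson likelihood is conjugate: the posterior is Gamma(α + ΣXᵢ, β + n).
Batch 1: sum of counts S = 46 over n = 12 days.
After batch 1: Gamma(α+S, β+n) = Gamma(10.3+46, 3.7+12) = Gamma(56.3, 15.7).
Batch 2: sum of counts S = 18 over n = 6 days.
After batch 2: Gamma(α+S, β+n) = Gamma(56.3+18, 15.7+6) = Gamma(74.3, 21.7).
Posterior mean = α/β = 74.3/21.7 = 3.4240.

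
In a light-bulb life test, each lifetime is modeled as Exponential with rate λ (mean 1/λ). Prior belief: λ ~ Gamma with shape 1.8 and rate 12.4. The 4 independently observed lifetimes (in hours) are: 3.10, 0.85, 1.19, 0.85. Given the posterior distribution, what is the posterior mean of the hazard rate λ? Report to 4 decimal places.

0.3154

With a Gamma(shape α, rate β) prior on the exponential rate λ, the posterior after n observations with total T = Σxᵢ is Gamma(α+n, β+T).
Sum of observations T = 5.99 hours; n = 4.
Posterior: Gamma(1.8+4, 12.4+5.99) = Gamma(5.8, 18.39).
Posterior mean of λ = α/β = 5.8/18.39 = 0.3154.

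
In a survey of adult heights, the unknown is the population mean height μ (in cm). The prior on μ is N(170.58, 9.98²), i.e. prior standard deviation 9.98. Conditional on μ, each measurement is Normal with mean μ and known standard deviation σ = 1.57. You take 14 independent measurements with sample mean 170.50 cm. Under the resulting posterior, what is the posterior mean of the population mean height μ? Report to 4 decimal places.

170.5001

For Normal data with known variance σ², a Normal(μ₀, σ₀²) prior on μ is conjugate. Posterior precision = 1/σ₀² + n/σ²; posterior mean is the precision-weighted average of μ₀ and x̄.
n·x̄ = 14·170.50 = 2387.
σ₀² = 9.98² = 99.6004, σ² = 1.57² = 2.4649; σ² + n·σ₀² = 2.4649 + 14·99.6004 = 1396.8705.
Posterior mean = (μ₀/σ₀² + n·x̄/σ²)/(1/σ₀² + n/σ²) = (σ²·μ₀ + σ₀²·n·x̄)/(σ² + n·σ₀²) = (2.4649·170.58 + 99.6004·2387)/1396.8705 = 238166.617442/1396.8705 = 170.5001.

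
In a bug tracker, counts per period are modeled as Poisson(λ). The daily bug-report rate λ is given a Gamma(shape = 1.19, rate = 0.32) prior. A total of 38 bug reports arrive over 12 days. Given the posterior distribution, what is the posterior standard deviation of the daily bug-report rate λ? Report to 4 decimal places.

0.5081

With a Gamma(shape α, rate β) prior, the Poisson likelihood is conjugate: the posterior is Gamma(α + ΣXᵢ, β + n).
Posterior: Gamma(α+S, β+n) = Gamma(1.19+38, 0.32+12) = Gamma(39.19, 12.32).
SD = √α/β = √39.19/12.32 = 0.5081.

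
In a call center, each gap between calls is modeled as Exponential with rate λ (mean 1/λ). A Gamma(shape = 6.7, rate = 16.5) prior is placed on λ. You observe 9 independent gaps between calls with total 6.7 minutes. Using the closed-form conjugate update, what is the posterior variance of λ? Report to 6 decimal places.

With a Gamma(shape α, rate β) prior on the exponential rate λ, the posterior after n observations with total T = Σxᵢ is Gamma(α+n, β+T).
Posterior: Gamma(6.7+9, 16.5+6.7) = Gamma(15.7, 23.2).
Var = α/β² = 0.029169.

0.029169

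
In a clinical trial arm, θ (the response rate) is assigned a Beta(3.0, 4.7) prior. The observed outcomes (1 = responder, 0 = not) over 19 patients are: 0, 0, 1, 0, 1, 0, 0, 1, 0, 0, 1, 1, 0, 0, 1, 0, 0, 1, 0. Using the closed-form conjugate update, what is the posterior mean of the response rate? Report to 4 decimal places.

0.3745

The Beta prior is conjugate to a Binomial/Bernoulli likelihood; the update adds successes to α and failures to β.
Posterior: Beta(α+k, β+n−k) = Beta(3.0+7, 4.7+12) = Beta(10.0, 16.7).
Posterior mean = α/(α+β) = 10.0/26.7 = 0.3745.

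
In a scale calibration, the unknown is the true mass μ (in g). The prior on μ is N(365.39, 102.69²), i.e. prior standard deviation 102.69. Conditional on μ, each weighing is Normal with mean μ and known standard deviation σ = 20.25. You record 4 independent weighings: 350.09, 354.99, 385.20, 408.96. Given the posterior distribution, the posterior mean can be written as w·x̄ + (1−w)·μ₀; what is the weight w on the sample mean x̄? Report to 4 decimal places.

0.9904

For Normal data with known variance σ², a Normal(μ₀, σ₀²) prior on μ is conjugate. Posterior precision = 1/σ₀² + n/σ²; posterior mean is the precision-weighted average of μ₀ and x̄.
σ₀² = 102.69² = 10545.2361, σ² = 20.25² = 410.0625. Prior precision 1/σ₀² = 1/10545.2361; data precision n/σ² = 4/410.0625.
w = (n/σ²)/(1/σ₀² + n/σ²) = n·σ₀²/(σ² + n·σ₀²) = 4·10545.2361/(410.0625 + 4·10545.2361) = 42180.9444/42591.0069 = 0.9904.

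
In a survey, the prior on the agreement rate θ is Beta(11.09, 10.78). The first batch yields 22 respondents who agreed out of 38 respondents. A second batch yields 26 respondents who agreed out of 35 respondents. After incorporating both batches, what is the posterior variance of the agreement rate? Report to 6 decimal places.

0.002450

The Beta prior is conjugate to a Binomial/Bernoulli likelihood; the update adds successes to α and failures to β.
After batch 1: Beta(11.09+22, 10.78+16) = Beta(33.09, 26.78).
After batch 2: Beta(33.09+26, 26.78+9) = Beta(59.09, 35.78).
Var = αβ/((α+β)²(α+β+1)) = 59.09·35.78/(94.87²·95.87) = 0.002450.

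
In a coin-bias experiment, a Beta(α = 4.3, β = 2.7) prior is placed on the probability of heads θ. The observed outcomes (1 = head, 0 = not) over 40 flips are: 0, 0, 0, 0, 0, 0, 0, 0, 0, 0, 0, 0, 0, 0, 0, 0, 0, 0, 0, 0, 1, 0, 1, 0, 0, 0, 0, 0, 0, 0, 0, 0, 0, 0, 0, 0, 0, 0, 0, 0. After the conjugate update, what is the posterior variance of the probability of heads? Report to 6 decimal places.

0.002418

The Beta prior is conjugate to a Binomial/Bernoulli likelihood; the update adds successes to α and failures to β.
Posterior: Beta(α+k, β+n−k) = Beta(4.3+2, 2.7+38) = Beta(6.3, 40.7).
Var = αβ/((α+β)²(α+β+1)) = 6.3·40.7/(47.0²·48.0) = 0.002418.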